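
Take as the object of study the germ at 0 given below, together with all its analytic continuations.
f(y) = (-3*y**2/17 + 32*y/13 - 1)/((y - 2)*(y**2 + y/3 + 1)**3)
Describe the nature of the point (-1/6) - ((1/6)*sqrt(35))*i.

The denominator factor y**2 + y/3 + 1 vanishes at (-1/6) - ((1/6)*sqrt(35))*i and appears to the power 3; the numerator there equals (-97/78) - ((557/1326)*sqrt(35))*i, nonzero, and no other factor vanishes.
Hence a pole whose order is the multiplicity, 3.

The point is a pole of order 3.


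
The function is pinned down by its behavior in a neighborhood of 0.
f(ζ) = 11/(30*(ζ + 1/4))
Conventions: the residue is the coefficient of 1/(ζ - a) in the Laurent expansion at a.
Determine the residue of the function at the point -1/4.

At the order-1 pole -1/4 set g(ζ) = (ζ - (-1/4))*f(ζ) = 11/30.
Simple pole: residue = g(a) at a = -1/4, which is 11/30.

The residue is 11/30.


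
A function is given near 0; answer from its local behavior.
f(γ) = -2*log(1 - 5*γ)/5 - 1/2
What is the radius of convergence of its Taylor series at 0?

Branch term (-2/5)*log(1 - γ/(1/5)): its argument vanishes at γ = 1/5, a logarithmic branch point, modulus 1/5.
The radius of convergence is the smallest modulus among the singular points: 1/5.

The radius of convergence is 1/5.


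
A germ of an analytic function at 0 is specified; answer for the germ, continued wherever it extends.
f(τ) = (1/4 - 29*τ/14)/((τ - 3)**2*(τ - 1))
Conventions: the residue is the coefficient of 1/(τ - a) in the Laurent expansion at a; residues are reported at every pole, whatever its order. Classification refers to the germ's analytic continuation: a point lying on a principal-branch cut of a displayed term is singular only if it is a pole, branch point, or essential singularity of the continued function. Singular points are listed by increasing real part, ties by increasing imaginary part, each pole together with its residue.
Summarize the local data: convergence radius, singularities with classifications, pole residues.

Radius of convergence at 0: 1.
At 1: a pole of order 1; residue -51/112.
At 3: a pole of order 2; residue 51/112.

Denominator factor (τ - 1): pole of order 1 at 1, modulus 1.
Denominator factor (τ - 3)^2: pole of order 2 at 3, modulus 3.
The radius of convergence is the smallest modulus among the singular points: 1.
At the order-1 pole 1 set g(τ) = (τ - (1))*f(τ) = (1/4 - 29*τ/14)/(τ - 3)**2.
Simple pole: residue = g(a) at a = 1, which is -51/112.
At the order-2 pole 3 set g(τ) = (τ - (3))^2*f(τ) = (1/4 - 29*τ/14)/(τ - 1).
Order-2 pole: residue = g'(a); g'(3) = 51/112, so the residue is 51/112.
List the singular points by increasing real part (a conjugate pair: the negative imaginary part first).


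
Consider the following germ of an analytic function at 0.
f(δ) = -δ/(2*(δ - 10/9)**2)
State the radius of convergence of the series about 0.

The radius of convergence is 10/9.

Denominator factor (δ - 10/9)^2: pole of order 2 at 10/9, modulus 10/9.
The radius of convergence is the smallest modulus among the singular points: 10/9.


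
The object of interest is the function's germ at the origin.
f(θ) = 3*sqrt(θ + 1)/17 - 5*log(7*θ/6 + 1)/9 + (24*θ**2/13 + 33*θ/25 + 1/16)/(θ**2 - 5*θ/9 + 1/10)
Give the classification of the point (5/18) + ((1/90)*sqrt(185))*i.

The point is a pole of order 1.

The denominator factor θ**2 - 5*θ/9 + 1/10 vanishes at (5/18) + ((1/90)*sqrt(185))*i and appears to the power 1; the numerator there equals (14867/28080) + ((2287/87750)*sqrt(185))*i, nonzero, and no other factor vanishes.
The branch terms are analytic at this point.
Hence a pole whose order is the multiplicity, 1.


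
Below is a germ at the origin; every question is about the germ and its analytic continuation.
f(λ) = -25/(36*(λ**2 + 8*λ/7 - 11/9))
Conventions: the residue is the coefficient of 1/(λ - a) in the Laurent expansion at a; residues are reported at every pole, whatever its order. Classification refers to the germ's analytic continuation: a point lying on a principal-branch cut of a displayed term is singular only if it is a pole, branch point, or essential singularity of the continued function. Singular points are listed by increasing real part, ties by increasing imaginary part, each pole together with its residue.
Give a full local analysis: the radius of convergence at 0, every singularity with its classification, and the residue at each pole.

Radius of convergence at 0: -4/7 + (1/21)*sqrt(683).
At -4/7 - (1/21)*sqrt(683): a pole of order 1; residue (175/16392)*sqrt(683).
At -4/7 + (1/21)*sqrt(683): a pole of order 1; residue -(175/16392)*sqrt(683).


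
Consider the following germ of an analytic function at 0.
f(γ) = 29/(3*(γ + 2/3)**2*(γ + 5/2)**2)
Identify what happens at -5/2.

The point is a pole of order 2.

The denominator factor γ + 5/2 vanishes at -5/2 and appears to the power 2; the numerator there equals 29/3, nonzero, and no other factor vanishes.
Hence a pole whose order is the multiplicity, 2.


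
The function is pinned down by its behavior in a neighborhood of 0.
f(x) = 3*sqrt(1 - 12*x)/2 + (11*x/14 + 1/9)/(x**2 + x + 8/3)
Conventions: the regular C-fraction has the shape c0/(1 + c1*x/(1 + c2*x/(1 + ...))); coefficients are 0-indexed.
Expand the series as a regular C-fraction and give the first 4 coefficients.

Taylor coefficients (expand at 0): a_0 = 37/24, a_1 = -3907/448, a_2 = -97199/3584, a_3 = -4646571/28672.
c0 = a_0 = 37/24. Peel one level at a time: if S = 1 + c*x/S' with S'(0) = 1, then c is the x-coefficient of S and S' = c*x/(S - 1).
S_1 = c0/f = 1 + (11721/2072)*x + (26613183/536648)*x^2 + ...; c1 = 11721/2072.
S_2 = c1*x/(S_1 - 1) = 1 + (-8871061/1011913)*x + (-272078353/30529298)*x^2 + ...; c2 = -8871061/1011913.
S_3 = c2*x/(S_2 - 1) = 1 + (-70468293427/69318470654)*x + ...; c3 = -70468293427/69318470654.

The regular C-fraction coefficients are [37/24, 11721/2072, -8871061/1011913, -70468293427/69318470654].


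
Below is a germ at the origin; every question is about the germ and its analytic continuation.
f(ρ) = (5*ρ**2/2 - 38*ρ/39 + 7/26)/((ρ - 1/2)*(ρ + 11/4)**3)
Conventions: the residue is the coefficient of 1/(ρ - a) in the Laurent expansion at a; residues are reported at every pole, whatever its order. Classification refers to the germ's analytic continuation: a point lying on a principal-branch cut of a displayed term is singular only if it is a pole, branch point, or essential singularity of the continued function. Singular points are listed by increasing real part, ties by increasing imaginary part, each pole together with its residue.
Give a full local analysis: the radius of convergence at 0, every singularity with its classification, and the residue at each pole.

Radius of convergence at 0: 1/2.
At -11/4: a pole of order 3; residue -1016/85683.
At 1/2: a pole of order 1; residue 1016/85683.

Denominator factor (ρ - 1/2): pole of order 1 at 1/2, modulus 1/2.
Denominator factor (ρ + 11/4)^3: pole of order 3 at -11/4, modulus 11/4.
The radius of convergence is the smallest modulus among the singular points: 1/2.
At the order-3 pole -11/4 set g(ρ) = (ρ - (-11/4))^3*f(ρ) = (5*ρ**2/2 - 38*ρ/39 + 7/26)/(ρ - 1/2).
Order-3 pole: residue = g''(a)/2; g''(-11/4) = -2032/85683, so the residue is -1016/85683.
At the order-1 pole 1/2 set g(ρ) = (ρ - (1/2))*f(ρ) = (5*ρ**2/2 - 38*ρ/39 + 7/26)/(ρ + 11/4)**3.
Simple pole: residue = g(a) at a = 1/2, which is 1016/85683.
List the singular points by increasing real part (a conjugate pair: the negative imaginary part first).


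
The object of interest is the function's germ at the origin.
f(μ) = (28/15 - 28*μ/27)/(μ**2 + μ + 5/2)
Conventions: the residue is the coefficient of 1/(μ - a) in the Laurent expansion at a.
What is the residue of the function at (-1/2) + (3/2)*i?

The residue is (-14/27) - (322/405)*i.

The factor μ**2 + μ + 5/2 splits as (μ - a)(μ - a') with a = (-1/2) + (3/2)*i, a' = (-1/2) - (3/2)*i. At the order-1 pole a set g(μ) = (μ - a)*f(μ) = [28/15 - 28*μ/27] / (μ - a').
Simple pole: residue = g(a) at a = (-1/2) + (3/2)*i, which is (-14/27) - (322/405)*i.


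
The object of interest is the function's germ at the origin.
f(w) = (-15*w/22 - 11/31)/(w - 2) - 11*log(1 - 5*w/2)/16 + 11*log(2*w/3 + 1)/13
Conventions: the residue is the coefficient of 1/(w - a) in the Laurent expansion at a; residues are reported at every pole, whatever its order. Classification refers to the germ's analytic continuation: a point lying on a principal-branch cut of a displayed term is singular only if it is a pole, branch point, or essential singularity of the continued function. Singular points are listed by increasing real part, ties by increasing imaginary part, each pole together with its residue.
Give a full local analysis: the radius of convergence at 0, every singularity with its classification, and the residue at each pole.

Denominator factor (w - 2): pole of order 1 at 2, modulus 2.
Branch term (-11/16)*log(1 - w/(2/5)): its argument vanishes at w = 2/5, a logarithmic branch point, modulus 2/5.
Branch term (11/13)*log(1 - w/(-3/2)): its argument vanishes at w = -3/2, a logarithmic branch point, modulus 3/2.
The radius of convergence is the smallest modulus among the singular points: 2/5.
The branch terms are analytic at 2 and contribute nothing to the residue; only the rational part matters.
At the order-1 pole 2 set g(w) = (w - (2))*(rational part) = -15*w/22 - 11/31.
Simple pole: residue = g(a) at a = 2, which is -586/341.
List the singular points by increasing real part (a conjugate pair: the negative imaginary part first).

Radius of convergence at 0: 2/5.
At -3/2: a logarithmic branch point.
At 2/5: a logarithmic branch point.
At 2: a pole of order 1; residue -586/341.


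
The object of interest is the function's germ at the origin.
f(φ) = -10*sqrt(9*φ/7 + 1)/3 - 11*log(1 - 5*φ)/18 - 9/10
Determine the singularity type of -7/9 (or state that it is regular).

The term (-10/3)*sqrt(1 - φ/(-7/9)) has argument 1 - -7/9/(-7/9) = 0 at -7/9: a square-root (algebraic, two-sheeted) branch point; the remaining terms are analytic or single-valued there.

The point is an algebraic (square-root) branch point.


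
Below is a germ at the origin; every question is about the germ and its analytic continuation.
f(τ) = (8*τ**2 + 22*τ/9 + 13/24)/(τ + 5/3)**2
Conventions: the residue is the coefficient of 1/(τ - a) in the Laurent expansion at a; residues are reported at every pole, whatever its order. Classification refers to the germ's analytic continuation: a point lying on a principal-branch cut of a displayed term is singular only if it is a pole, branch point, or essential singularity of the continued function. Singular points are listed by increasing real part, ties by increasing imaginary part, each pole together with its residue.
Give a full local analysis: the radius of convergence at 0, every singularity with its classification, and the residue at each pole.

Radius of convergence at 0: 5/3.
At -5/3: a pole of order 2; residue -218/9.

Denominator factor (τ + 5/3)^2: pole of order 2 at -5/3, modulus 5/3.
The radius of convergence is the smallest modulus among the singular points: 5/3.
At the order-2 pole -5/3 set g(τ) = (τ - (-5/3))^2*f(τ) = 8*τ**2 + 22*τ/9 + 13/24.
Order-2 pole: residue = g'(a); g'(-5/3) = -218/9, so the residue is -218/9.


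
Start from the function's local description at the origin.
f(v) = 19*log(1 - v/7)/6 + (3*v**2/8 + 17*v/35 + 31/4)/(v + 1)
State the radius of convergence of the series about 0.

The radius of convergence is 1.

Denominator factor (v + 1): pole of order 1 at -1, modulus 1.
Branch term (19/6)*log(1 - v/(7)): its argument vanishes at v = 7, a logarithmic branch point, modulus 7.
The radius of convergence is the smallest modulus among the singular points: 1.


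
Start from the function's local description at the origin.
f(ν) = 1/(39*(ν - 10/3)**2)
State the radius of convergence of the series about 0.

Denominator factor (ν - 10/3)^2: pole of order 2 at 10/3, modulus 10/3.
The radius of convergence is the smallest modulus among the singular points: 10/3.

The radius of convergence is 10/3.


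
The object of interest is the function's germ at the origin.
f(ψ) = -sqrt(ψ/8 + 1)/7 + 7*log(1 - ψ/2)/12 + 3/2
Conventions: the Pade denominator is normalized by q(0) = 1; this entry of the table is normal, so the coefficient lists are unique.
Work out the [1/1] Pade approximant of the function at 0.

Taylor coefficients needed (expand at 0): a_0 = 19/14, a_1 = -101/336, a_2 = -781/10752.
Write the denominator as Q(ψ) = 1 + q1*ψ. Requiring Q*f - P = O(ψ^3) with deg P <= 1 kills the coefficients of ψ^2..ψ^2 in Q*f:
  ψ^2: a_2 + q1*a_1 = 0, i.e. -781/10752 + (-101/336)*q1 = 0.
Solving this linear system: q1 = -781/3232.
The numerator is Q*f truncated at degree 1: P0 = a_0 = 19/14; P1 = a_1 + q1*a_0 = -85321/135744.

The Pade approximant has numerator coefficients [19/14, -85321/135744]; denominator coefficients [1, -781/3232].


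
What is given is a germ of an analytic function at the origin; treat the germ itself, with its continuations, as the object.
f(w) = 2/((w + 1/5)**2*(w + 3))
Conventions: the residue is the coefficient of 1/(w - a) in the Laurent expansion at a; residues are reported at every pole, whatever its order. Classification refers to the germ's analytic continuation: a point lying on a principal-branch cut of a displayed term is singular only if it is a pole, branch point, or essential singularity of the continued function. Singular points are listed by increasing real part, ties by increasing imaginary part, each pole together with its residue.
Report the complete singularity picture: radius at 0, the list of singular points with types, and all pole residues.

Radius of convergence at 0: 1/5.
At -3: a pole of order 1; residue 25/98.
At -1/5: a pole of order 2; residue -25/98.

Denominator factor (w + 3): pole of order 1 at -3, modulus 3.
Denominator factor (w + 1/5)^2: pole of order 2 at -1/5, modulus 1/5.
The radius of convergence is the smallest modulus among the singular points: 1/5.
At the order-1 pole -3 set g(w) = (w - (-3))*f(w) = 2/(w + 1/5)**2.
Simple pole: residue = g(a) at a = -3, which is 25/98.
At the order-2 pole -1/5 set g(w) = (w - (-1/5))^2*f(w) = 2/(w + 3).
Order-2 pole: residue = g'(a); g'(-1/5) = -25/98, so the residue is -25/98.
List the singular points by increasing real part (a conjugate pair: the negative imaginary part first).


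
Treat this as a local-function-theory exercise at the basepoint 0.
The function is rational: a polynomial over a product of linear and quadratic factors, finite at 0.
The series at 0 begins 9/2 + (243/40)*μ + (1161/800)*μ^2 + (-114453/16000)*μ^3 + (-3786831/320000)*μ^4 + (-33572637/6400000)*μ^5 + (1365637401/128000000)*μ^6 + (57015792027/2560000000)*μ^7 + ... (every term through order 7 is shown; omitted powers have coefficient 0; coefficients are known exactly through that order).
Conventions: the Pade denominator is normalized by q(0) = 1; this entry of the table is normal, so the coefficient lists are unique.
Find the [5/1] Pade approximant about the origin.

The Pade approximant has numerator coefficients [9/2, 233755/15351, 70650/5117, -500/119, -135000/5117, -150000/5117]; denominator coefficients [1, 5619907/2763180].

Taylor coefficients needed (read off): a_0 = 9/2, a_1 = 243/40, a_2 = 1161/800, a_3 = -114453/16000, a_4 = -3786831/320000, a_5 = -33572637/6400000, a_6 = 1365637401/128000000.
Write the denominator as Q(μ) = 1 + q1*μ. Requiring Q*f - P = O(μ^7) with deg P <= 5 kills the coefficients of μ^6..μ^6 in Q*f:
  μ^6: a_6 + q1*a_5 = 0, i.e. 1365637401/128000000 + (-33572637/6400000)*q1 = 0.
Solving this linear system: q1 = 5619907/2763180.
The numerator is Q*f truncated at degree 5: P0 = a_0 = 9/2; P1 = a_1 + q1*a_0 = 233755/15351; P2 = a_2 + q1*a_1 = 70650/5117; P3 = a_3 + q1*a_2 = -500/119; P4 = a_4 + q1*a_3 = -135000/5117; P5 = a_5 + q1*a_4 = -150000/5117.


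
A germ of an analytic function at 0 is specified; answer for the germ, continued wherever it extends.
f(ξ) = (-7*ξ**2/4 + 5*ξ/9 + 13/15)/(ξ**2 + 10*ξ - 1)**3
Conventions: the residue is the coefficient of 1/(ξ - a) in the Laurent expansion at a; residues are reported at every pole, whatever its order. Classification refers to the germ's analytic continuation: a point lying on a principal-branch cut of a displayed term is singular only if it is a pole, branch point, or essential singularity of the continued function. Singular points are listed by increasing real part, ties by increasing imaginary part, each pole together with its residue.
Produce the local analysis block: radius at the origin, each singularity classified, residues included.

Radius of convergence at 0: -5 + sqrt(26).
At -5 - sqrt(26): a pole of order 3; residue (5489/16872960)*sqrt(26).
At -5 + sqrt(26): a pole of order 3; residue -(5489/16872960)*sqrt(26).

Denominator factor (ξ**2 + 10*ξ - 1)^3: discriminant 104, real irrational roots -5 + sqrt(26) and -5 - sqrt(26); poles of order 3, moduli -5 + sqrt(26) and 5 + sqrt(26).
The radius of convergence is the smallest modulus among the singular points: -5 + sqrt(26).
The factor ξ**2 + 10*ξ - 1 splits as (ξ - a)(ξ - a') with a = -5 - sqrt(26), a' = -5 + sqrt(26). At the order-3 pole a set g(ξ) = (ξ - a)^3*f(ξ) = [-7*ξ**2/4 + 5*ξ/9 + 13/15] / (ξ - a')^3.
Order-3 pole: residue = g''(a)/2; g''(-5 - sqrt(26)) = (5489/8436480)*sqrt(26), so the residue is (5489/16872960)*sqrt(26).
The factor ξ**2 + 10*ξ - 1 splits as (ξ - a)(ξ - a') with a = -5 + sqrt(26), a' = -5 - sqrt(26). At the order-3 pole a set g(ξ) = (ξ - a)^3*f(ξ) = [-7*ξ**2/4 + 5*ξ/9 + 13/15] / (ξ - a')^3.
Order-3 pole: residue = g''(a)/2; g''(-5 + sqrt(26)) = -(5489/8436480)*sqrt(26), so the residue is -(5489/16872960)*sqrt(26).
List the singular points by increasing real part (a conjugate pair: the negative imaginary part first).


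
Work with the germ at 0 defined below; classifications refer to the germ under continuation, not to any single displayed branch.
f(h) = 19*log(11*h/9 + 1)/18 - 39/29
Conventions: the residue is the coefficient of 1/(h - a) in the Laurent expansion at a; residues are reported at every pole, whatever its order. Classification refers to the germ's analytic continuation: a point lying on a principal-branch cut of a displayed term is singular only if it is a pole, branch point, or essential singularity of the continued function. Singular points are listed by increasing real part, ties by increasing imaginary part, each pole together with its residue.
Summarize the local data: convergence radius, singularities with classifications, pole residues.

Branch term (19/18)*log(1 - h/(-9/11)): its argument vanishes at h = -9/11, a logarithmic branch point, modulus 9/11.
The radius of convergence is the smallest modulus among the singular points: 9/11.

Radius of convergence at 0: 9/11.
At -9/11: a logarithmic branch point.


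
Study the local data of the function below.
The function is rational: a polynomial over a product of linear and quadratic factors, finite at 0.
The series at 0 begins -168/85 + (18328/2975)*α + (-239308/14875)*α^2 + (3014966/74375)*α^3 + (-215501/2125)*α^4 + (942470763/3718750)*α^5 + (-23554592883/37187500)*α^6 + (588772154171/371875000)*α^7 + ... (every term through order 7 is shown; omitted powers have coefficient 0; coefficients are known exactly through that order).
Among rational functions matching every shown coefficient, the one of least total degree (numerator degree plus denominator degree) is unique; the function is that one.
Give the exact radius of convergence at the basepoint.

The radius of convergence is 2/5.

No rational of total degree below 4 reproduces all 8 coefficients; solving the [1/3] Pade equations on them gives f(α) = (-17*α/14 - 21/17)/((α + 2/5)*(α + 5/4)**2), whose expansion matches every shown term.
Denominator factor (α + 5/4)^2: pole of order 2 at -5/4, modulus 5/4.
Denominator factor (α + 2/5): pole of order 1 at -2/5, modulus 2/5.
The radius of convergence is the smallest modulus among the singular points: 2/5.


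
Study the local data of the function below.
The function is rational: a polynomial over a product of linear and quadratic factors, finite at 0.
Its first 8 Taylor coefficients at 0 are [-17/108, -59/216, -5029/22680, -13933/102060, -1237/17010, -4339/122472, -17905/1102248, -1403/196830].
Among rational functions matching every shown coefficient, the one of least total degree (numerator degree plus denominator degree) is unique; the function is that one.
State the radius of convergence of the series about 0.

No rational of total degree below 5 reproduces all 8 coefficients; solving the [2/3] Pade equations on them gives f(η) = (η**2/35 + 25*η/8 + 17/4)/(η - 3)**3, whose expansion matches every shown term.
Denominator factor (η - 3)^3: pole of order 3 at 3, modulus 3.
The radius of convergence is the smallest modulus among the singular points: 3.

The radius of convergence is 3.


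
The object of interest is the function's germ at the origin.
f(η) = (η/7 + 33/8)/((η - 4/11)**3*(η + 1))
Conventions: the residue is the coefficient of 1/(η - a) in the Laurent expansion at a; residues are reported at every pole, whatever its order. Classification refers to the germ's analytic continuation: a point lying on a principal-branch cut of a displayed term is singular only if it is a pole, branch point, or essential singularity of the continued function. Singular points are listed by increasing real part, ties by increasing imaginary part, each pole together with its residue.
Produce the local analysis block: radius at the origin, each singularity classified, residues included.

Denominator factor (η + 1): pole of order 1 at -1, modulus 1.
Denominator factor (η - 4/11)^3: pole of order 3 at 4/11, modulus 4/11.
The radius of convergence is the smallest modulus among the singular points: 4/11.
At the order-1 pole -1 set g(η) = (η - (-1))*f(η) = (η/7 + 33/8)/(η - 4/11)**3.
Simple pole: residue = g(a) at a = -1, which is -296813/189000.
At the order-3 pole 4/11 set g(η) = (η - (4/11))^3*f(η) = (η/7 + 33/8)/(η + 1).
Order-3 pole: residue = g''(a)/2; g''(4/11) = 296813/94500, so the residue is 296813/189000.
List the singular points by increasing real part (a conjugate pair: the negative imaginary part first).

Radius of convergence at 0: 4/11.
At -1: a pole of order 1; residue -296813/189000.
At 4/11: a pole of order 3; residue 296813/189000.


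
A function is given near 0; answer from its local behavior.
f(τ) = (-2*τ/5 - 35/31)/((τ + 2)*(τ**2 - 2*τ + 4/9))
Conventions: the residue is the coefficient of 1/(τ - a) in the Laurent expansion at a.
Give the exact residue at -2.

At the order-1 pole -2 set g(τ) = (τ - (-2))*f(τ) = (-2*τ/5 - 35/31)/(τ**2 - 2*τ + 4/9).
Simple pole: residue = g(a) at a = -2, which is -459/11780.

The residue is -459/11780.


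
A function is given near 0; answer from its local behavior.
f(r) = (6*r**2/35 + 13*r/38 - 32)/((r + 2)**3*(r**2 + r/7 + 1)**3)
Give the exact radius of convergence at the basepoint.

The radius of convergence is 1.

Denominator factor (r**2 + r/7 + 1)^3: discriminant -195/49, complex-conjugate roots (-1/14) + ((1/14)*sqrt(195))*i and (-1/14) - ((1/14)*sqrt(195))*i; poles of order 3, moduli 1 and 1.
Denominator factor (r + 2)^3: pole of order 3 at -2, modulus 2.
The radius of convergence is the smallest modulus among the singular points: 1.


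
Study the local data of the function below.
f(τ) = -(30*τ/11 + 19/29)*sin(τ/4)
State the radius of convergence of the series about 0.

The factor -sin(τ/4) is entire and contributes no finite singular point.
The polynomial part has no poles.
No finite singular points: the Taylor series at 0 converges everywhere.

The radius of convergence is infinite.


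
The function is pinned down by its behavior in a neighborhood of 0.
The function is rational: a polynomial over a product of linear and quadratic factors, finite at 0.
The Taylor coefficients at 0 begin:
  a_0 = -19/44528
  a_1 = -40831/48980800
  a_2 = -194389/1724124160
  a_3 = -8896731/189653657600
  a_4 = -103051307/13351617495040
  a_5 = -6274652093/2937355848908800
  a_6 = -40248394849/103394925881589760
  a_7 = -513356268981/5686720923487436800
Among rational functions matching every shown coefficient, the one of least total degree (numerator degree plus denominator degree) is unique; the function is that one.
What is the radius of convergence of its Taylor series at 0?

No rational of total degree below 5 reproduces all 8 coefficients; solving the [1/4] Pade equations on them gives f(ω) = (-38*ω/25 - 19/23)/((ω - 11/2)**2*(ω + 8)**2), whose expansion matches every shown term.
Denominator factor (ω + 8)^2: pole of order 2 at -8, modulus 8.
Denominator factor (ω - 11/2)^2: pole of order 2 at 11/2, modulus 11/2.
The radius of convergence is the smallest modulus among the singular points: 11/2.

The radius of convergence is 11/2.


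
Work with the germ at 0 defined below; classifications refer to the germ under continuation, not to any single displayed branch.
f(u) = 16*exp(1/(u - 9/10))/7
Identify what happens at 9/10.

The exponent 1/(u - (9/10)) has a pole at 9/10, so exp(1/(u - (9/10))) takes every nonzero value near it: an essential singularity (not a pole of any order).

The point is an essential singularity.


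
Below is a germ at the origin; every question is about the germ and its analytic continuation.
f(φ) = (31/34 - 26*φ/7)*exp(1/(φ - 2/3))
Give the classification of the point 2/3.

The point is an essential singularity.

The exponent 1/(φ - (2/3)) has a pole at 2/3, so exp(1/(φ - (2/3))) takes every nonzero value near it: an essential singularity (not a pole of any order).


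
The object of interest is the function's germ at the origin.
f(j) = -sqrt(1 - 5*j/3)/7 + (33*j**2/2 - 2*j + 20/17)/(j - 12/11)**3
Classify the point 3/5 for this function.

The term (-1/7)*sqrt(1 - j/(3/5)) has argument 1 - 3/5/(3/5) = 0 at 3/5: a square-root (algebraic, two-sheeted) branch point; the remaining terms are analytic or single-valued there.

The point is an algebraic (square-root) branch point.


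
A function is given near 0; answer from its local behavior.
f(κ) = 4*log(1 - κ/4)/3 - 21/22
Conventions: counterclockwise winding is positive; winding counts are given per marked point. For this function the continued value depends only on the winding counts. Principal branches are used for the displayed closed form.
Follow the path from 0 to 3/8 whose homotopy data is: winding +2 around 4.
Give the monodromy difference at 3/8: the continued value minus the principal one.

The rational part is single-valued and drops out of the difference; each branch term changes only by its own monodromy.
(4/3)*log(1 - κ/(4)): each positive loop around 4 adds 2*pi*i to the log, so winding +2 contributes (4/3)*(2)*2*pi*i = (16/3)*pi*i.
Summing the contributions at κ = 3/8 gives (16/3)*pi*i.

Continued minus principal equals (16/3)*pi*i.


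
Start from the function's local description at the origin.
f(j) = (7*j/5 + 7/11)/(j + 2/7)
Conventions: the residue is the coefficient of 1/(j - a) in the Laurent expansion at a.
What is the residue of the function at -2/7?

The residue is 13/55.

At the order-1 pole -2/7 set g(j) = (j - (-2/7))*f(j) = 7*j/5 + 7/11.
Simple pole: residue = g(a) at a = -2/7, which is 13/55.


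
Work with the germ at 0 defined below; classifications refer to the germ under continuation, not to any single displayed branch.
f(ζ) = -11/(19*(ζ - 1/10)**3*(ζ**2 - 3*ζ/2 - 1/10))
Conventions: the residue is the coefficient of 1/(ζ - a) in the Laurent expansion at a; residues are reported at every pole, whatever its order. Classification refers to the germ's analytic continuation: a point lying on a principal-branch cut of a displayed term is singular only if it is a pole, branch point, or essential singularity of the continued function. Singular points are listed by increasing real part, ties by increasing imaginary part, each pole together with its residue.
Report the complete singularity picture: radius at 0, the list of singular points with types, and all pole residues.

Denominator factor (ζ**2 - 3*ζ/2 - 1/10): discriminant 53/20, real irrational roots 3/4 + (1/20)*sqrt(265) and 3/4 - (1/20)*sqrt(265); poles of order 1, moduli 3/4 + (1/20)*sqrt(265) and -3/4 + (1/20)*sqrt(265).
Denominator factor (ζ - 1/10)^3: pole of order 3 at 1/10, modulus 1/10.
The radius of convergence is the smallest modulus among the singular points: -3/4 + (1/20)*sqrt(265).
The factor ζ**2 - 3*ζ/2 - 1/10 splits as (ζ - a)(ζ - a') with a = 3/4 - (1/20)*sqrt(265), a' = 3/4 + (1/20)*sqrt(265). At the order-1 pole a set g(ζ) = (ζ - a)*f(ζ) = [-11/(19*(ζ - 1/10)**3)] / (ζ - a').
Simple pole: residue = g(a) at a = 3/4 - (1/20)*sqrt(265), which is -1326875/32832 - (4307875/1740096)*sqrt(265).
At the order-3 pole 1/10 set g(ζ) = (ζ - (1/10))^3*f(ζ) = -11/(19*(ζ**2 - 3*ζ/2 - 1/10)).
Order-3 pole: residue = g''(a)/2; g''(1/10) = 1326875/8208, so the residue is 1326875/16416.
The factor ζ**2 - 3*ζ/2 - 1/10 splits as (ζ - a)(ζ - a') with a = 3/4 + (1/20)*sqrt(265), a' = 3/4 - (1/20)*sqrt(265). At the order-1 pole a set g(ζ) = (ζ - a)*f(ζ) = [-11/(19*(ζ - 1/10)**3)] / (ζ - a').
Simple pole: residue = g(a) at a = 3/4 + (1/20)*sqrt(265), which is -1326875/32832 + (4307875/1740096)*sqrt(265).
List the singular points by increasing real part (a conjugate pair: the negative imaginary part first).

Radius of convergence at 0: -3/4 + (1/20)*sqrt(265).
At 3/4 - (1/20)*sqrt(265): a pole of order 1; residue -1326875/32832 - (4307875/1740096)*sqrt(265).
At 1/10: a pole of order 3; residue 1326875/16416.
At 3/4 + (1/20)*sqrt(265): a pole of order 1; residue -1326875/32832 + (4307875/1740096)*sqrt(265).


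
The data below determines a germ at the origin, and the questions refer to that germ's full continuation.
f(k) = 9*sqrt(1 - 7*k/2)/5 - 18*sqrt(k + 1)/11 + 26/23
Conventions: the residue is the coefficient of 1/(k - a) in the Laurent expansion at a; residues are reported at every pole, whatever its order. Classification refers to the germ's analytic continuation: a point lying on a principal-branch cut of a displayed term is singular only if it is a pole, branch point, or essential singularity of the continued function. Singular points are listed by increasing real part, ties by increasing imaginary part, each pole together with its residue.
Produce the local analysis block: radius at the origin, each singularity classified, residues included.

Branch term (-18/11)*sqrt(1 - k/(-1)): its argument vanishes at k = -1, a square-root branch point, modulus 1.
Branch term (9/5)*sqrt(1 - k/(2/7)): its argument vanishes at k = 2/7, a square-root branch point, modulus 2/7.
The radius of convergence is the smallest modulus among the singular points: 2/7.
List the singular points by increasing real part (a conjugate pair: the negative imaginary part first).

Radius of convergence at 0: 2/7.
At -1: an algebraic (square-root) branch point.
At 2/7: an algebraic (square-root) branch point.


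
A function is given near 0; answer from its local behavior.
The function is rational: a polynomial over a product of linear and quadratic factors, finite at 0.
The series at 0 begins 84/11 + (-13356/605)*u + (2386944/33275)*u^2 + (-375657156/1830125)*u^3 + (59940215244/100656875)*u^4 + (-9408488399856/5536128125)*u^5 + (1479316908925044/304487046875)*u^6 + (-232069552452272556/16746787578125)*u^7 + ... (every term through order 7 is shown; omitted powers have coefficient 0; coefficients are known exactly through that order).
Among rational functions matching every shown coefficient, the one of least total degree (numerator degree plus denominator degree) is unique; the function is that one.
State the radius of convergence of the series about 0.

The radius of convergence is -3/10 + (1/30)*sqrt(381).

No rational of total degree below 3 reproduces all 8 coefficients; solving the [0/3] Pade equations on them gives f(u) = -7/(3*(u + 11/12)*(u**2 - 3*u/5 - 1/3)), whose expansion matches every shown term.
Denominator factor (u**2 - 3*u/5 - 1/3): discriminant 127/75, real irrational roots 3/10 + (1/30)*sqrt(381) and 3/10 - (1/30)*sqrt(381); poles of order 1, moduli 3/10 + (1/30)*sqrt(381) and -3/10 + (1/30)*sqrt(381).
Denominator factor (u + 11/12): pole of order 1 at -11/12, modulus 11/12.
The radius of convergence is the smallest modulus among the singular points: -3/10 + (1/30)*sqrt(381).


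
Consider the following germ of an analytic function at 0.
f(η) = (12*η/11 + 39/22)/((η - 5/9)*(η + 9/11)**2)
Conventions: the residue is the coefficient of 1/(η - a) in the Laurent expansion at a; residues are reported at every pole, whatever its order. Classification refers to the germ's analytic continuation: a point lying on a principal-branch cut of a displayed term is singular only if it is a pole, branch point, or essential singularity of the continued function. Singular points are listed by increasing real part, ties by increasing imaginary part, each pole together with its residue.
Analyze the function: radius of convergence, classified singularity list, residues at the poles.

Denominator factor (η - 5/9): pole of order 1 at 5/9, modulus 5/9.
Denominator factor (η + 9/11)^2: pole of order 2 at -9/11, modulus 9/11.
The radius of convergence is the smallest modulus among the singular points: 5/9.
At the order-2 pole -9/11 set g(η) = (η - (-9/11))^2*f(η) = (12*η/11 + 39/22)/(η - 5/9).
Order-2 pole: residue = g'(a); g'(-9/11) = -46629/36992, so the residue is -46629/36992.
At the order-1 pole 5/9 set g(η) = (η - (5/9))*f(η) = (12*η/11 + 39/22)/(η + 9/11)**2.
Simple pole: residue = g(a) at a = 5/9, which is 46629/36992.
List the singular points by increasing real part (a conjugate pair: the negative imaginary part first).

Radius of convergence at 0: 5/9.
At -9/11: a pole of order 2; residue -46629/36992.
At 5/9: a pole of order 1; residue 46629/36992.


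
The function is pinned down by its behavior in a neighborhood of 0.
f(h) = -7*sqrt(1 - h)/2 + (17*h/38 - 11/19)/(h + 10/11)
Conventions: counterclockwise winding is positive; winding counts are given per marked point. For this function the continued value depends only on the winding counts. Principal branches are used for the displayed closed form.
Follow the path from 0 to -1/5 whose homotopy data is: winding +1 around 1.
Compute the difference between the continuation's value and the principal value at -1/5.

The rational part is single-valued and drops out of the difference; each branch term changes only by its own monodromy.
(-7/2)*sqrt(1 - h/(1)): winding +1 is odd, the square root flips sign, contributing -2*(-7/2)*sqrt(1 - (-1/5)/(1)) = -2*(-7/2)*sqrt(6/5) = (7/5)*sqrt(30).
Summing the contributions at h = -1/5 gives (7/5)*sqrt(30).

Continued minus principal equals (7/5)*sqrt(30).


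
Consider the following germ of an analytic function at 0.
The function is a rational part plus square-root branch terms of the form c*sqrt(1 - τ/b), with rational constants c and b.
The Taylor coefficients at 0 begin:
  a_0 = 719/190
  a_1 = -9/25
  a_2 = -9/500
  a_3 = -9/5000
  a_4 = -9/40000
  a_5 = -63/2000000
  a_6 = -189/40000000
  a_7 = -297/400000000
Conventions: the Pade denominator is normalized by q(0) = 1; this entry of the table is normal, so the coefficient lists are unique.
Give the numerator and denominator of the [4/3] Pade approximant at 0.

Taylor coefficients needed (read off): a_0 = 719/190, a_1 = -9/25, a_2 = -9/500, a_3 = -9/5000, a_4 = -9/40000, a_5 = -63/2000000, a_6 = -189/40000000, a_7 = -297/400000000.
Write the denominator as Q(τ) = 1 + q1*τ + q2*τ^2 + q3*τ^3. Requiring Q*f - P = O(τ^8) with deg P <= 4 kills the coefficients of τ^5..τ^7 in Q*f:
  τ^5: a_5 + q1*a_4 + q2*a_3 + q3*a_2 = 0, i.e. -63/2000000 + (-9/40000)*q1 + (-9/5000)*q2 + (-9/500)*q3 = 0.
  τ^6: a_6 + q1*a_5 + q2*a_4 + q3*a_3 = 0, i.e. -189/40000000 + (-63/2000000)*q1 + (-9/40000)*q2 + (-9/5000)*q3 = 0.
  τ^7: a_7 + q1*a_6 + q2*a_5 + q3*a_4 = 0, i.e. -297/400000000 + (-189/40000000)*q1 + (-63/2000000)*q2 + (-9/40000)*q3 = 0.
Solving this linear system: q1 = -3/10, q2 = 1/40, q3 = -1/2000.
The numerator is Q*f truncated at degree 4: P0 = a_0 = 719/190; P1 = a_1 + q1*a_0 = -2841/1900; P2 = a_2 + q1*a_1 + q2*a_0 = 1403/7600; P3 = a_3 + q1*a_2 + q2*a_1 + q3*a_0 = -2771/380000; P4 = a_4 + q1*a_3 + q2*a_2 + q3*a_1 = 9/200000.

The Pade approximant has numerator coefficients [719/190, -2841/1900, 1403/7600, -2771/380000, 9/200000]; denominator coefficients [1, -3/10, 1/40, -1/2000].


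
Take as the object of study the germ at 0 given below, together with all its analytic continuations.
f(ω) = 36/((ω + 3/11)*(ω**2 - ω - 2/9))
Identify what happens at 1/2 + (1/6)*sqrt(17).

The denominator factor ω**2 - ω - 2/9 vanishes at 1/2 + (1/6)*sqrt(17) and appears to the power 1; the numerator there equals 36, nonzero, and no other factor vanishes.
Hence a pole whose order is the multiplicity, 1.

The point is a pole of order 1.


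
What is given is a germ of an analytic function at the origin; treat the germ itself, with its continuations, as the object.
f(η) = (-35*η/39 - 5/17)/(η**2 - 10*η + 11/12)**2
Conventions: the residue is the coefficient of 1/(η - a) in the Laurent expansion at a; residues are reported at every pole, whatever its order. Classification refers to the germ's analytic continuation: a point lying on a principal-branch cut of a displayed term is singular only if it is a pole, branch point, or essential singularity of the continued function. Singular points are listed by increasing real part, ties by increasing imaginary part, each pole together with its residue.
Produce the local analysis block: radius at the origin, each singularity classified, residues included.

Denominator factor (η**2 - 10*η + 11/12)^2: discriminant 289/3, real irrational roots 5 + (17/6)*sqrt(3) and 5 - (17/6)*sqrt(3); poles of order 2, moduli 5 + (17/6)*sqrt(3) and 5 - (17/6)*sqrt(3).
The radius of convergence is the smallest modulus among the singular points: 5 - (17/6)*sqrt(3).
The factor η**2 - 10*η + 11/12 splits as (η - a)(η - a') with a = 5 - (17/6)*sqrt(3), a' = 5 + (17/6)*sqrt(3). At the order-2 pole a set g(η) = (η - a)^2*f(η) = [-35*η/39 - 5/17] / (η - a')^2.
Order-2 pole: residue = g'(a); g'(5 - (17/6)*sqrt(3)) = -(6340/1085773)*sqrt(3), so the residue is -(6340/1085773)*sqrt(3).
The factor η**2 - 10*η + 11/12 splits as (η - a)(η - a') with a = 5 + (17/6)*sqrt(3), a' = 5 - (17/6)*sqrt(3). At the order-2 pole a set g(η) = (η - a)^2*f(η) = [-35*η/39 - 5/17] / (η - a')^2.
Order-2 pole: residue = g'(a); g'(5 + (17/6)*sqrt(3)) = (6340/1085773)*sqrt(3), so the residue is (6340/1085773)*sqrt(3).
List the singular points by increasing real part (a conjugate pair: the negative imaginary part first).

Radius of convergence at 0: 5 - (17/6)*sqrt(3).
At 5 - (17/6)*sqrt(3): a pole of order 2; residue -(6340/1085773)*sqrt(3).
At 5 + (17/6)*sqrt(3): a pole of order 2; residue (6340/1085773)*sqrt(3).


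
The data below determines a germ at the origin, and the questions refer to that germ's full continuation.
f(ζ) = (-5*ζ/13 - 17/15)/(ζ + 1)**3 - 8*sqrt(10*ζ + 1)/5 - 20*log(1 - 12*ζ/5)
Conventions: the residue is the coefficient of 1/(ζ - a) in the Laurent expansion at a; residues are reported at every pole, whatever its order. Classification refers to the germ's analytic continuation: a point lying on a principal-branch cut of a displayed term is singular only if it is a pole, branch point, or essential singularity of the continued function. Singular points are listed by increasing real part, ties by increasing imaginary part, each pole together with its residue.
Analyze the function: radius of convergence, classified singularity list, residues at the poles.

Radius of convergence at 0: 1/10.
At -1: a pole of order 3; residue 0.
At -1/10: an algebraic (square-root) branch point.
At 5/12: a logarithmic branch point.

Denominator factor (ζ + 1)^3: pole of order 3 at -1, modulus 1.
Branch term (-20)*log(1 - ζ/(5/12)): its argument vanishes at ζ = 5/12, a logarithmic branch point, modulus 5/12.
Branch term (-8/5)*sqrt(1 - ζ/(-1/10)): its argument vanishes at ζ = -1/10, a square-root branch point, modulus 1/10.
The radius of convergence is the smallest modulus among the singular points: 1/10.
The branch terms are analytic at -1 and contribute nothing to the residue; only the rational part matters.
At the order-3 pole -1 set g(ζ) = (ζ - (-1))^3*(rational part) = -5*ζ/13 - 17/15.
Order-3 pole: residue = g''(a)/2; g''(-1) = 0, so the residue is 0.
List the singular points by increasing real part (a conjugate pair: the negative imaginary part first).
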